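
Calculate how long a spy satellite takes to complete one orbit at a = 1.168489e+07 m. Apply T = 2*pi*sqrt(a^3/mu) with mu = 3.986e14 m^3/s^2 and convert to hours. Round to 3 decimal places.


Step 1: a^3 / mu = 1.595416e+21 / 3.986e14 = 4.002548e+06
Step 2: sqrt(4.002548e+06) = 2000.637 s
Step 3: T = 2*pi * 2000.637 = 12570.37 s
Step 4: T in hours = 12570.37 / 3600 = 3.492 hours

3.492


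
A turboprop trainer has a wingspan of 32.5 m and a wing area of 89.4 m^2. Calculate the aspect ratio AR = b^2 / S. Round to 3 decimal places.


Step 1: b^2 = 32.5^2 = 1056.25
Step 2: AR = 1056.25 / 89.4 = 11.815

11.815


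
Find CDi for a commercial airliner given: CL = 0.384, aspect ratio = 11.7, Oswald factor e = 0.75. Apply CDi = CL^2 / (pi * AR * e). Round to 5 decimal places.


Step 1: CL^2 = 0.384^2 = 0.147456
Step 2: pi * AR * e = 3.14159 * 11.7 * 0.75 = 27.567476
Step 3: CDi = 0.147456 / 27.567476 = 0.00535

0.00535


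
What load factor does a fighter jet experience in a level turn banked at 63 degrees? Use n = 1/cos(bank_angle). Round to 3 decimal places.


Step 1: Convert 63 degrees to radians = 1.099557
Step 2: cos(63 deg) = 0.45399
Step 3: n = 1 / 0.45399 = 2.203

2.203


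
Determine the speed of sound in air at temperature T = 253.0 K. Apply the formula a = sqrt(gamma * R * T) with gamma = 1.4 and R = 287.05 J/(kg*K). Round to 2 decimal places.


Step 1: gamma * R * T = 1.4 * 287.05 * 253.0 = 101673.11
Step 2: a = sqrt(101673.11) = 318.86 m/s

318.86


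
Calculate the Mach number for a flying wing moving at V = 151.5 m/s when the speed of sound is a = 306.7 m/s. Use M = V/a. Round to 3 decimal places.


Step 1: M = V / a = 151.5 / 306.7
Step 2: M = 0.494

0.494


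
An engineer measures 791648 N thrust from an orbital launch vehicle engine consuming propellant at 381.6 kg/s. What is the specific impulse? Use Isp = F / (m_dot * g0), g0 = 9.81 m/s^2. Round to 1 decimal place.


Step 1: m_dot * g0 = 381.6 * 9.81 = 3743.5
Step 2: Isp = 791648 / 3743.5 = 211.5 s

211.5


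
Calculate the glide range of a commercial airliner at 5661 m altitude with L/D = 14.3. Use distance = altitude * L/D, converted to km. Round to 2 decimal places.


Step 1: Glide distance = altitude * L/D = 5661 * 14.3 = 80952.3 m
Step 2: Convert to km: 80952.3 / 1000 = 80.95 km

80.95


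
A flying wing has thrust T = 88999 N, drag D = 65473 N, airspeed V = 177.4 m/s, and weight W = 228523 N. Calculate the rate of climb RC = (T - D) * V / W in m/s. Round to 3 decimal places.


Step 1: Excess thrust = T - D = 88999 - 65473 = 23526 N
Step 2: Excess power = 23526 * 177.4 = 4173512.4 W
Step 3: RC = 4173512.4 / 228523 = 18.263 m/s

18.263


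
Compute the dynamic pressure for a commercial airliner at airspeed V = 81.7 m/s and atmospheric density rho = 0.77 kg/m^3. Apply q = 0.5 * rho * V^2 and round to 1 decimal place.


Step 1: V^2 = 81.7^2 = 6674.89
Step 2: q = 0.5 * 0.77 * 6674.89
Step 3: q = 2569.8 Pa

2569.8


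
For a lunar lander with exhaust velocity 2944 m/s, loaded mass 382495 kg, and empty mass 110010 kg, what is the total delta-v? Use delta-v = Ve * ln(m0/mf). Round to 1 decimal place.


Step 1: Mass ratio m0/mf = 382495 / 110010 = 3.476911
Step 2: ln(3.476911) = 1.246144
Step 3: delta-v = 2944 * 1.246144 = 3668.6 m/s

3668.6


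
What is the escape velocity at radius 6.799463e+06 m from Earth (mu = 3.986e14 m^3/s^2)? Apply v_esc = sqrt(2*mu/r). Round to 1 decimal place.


Step 1: 2*mu/r = 2 * 3.986e14 / 6.799463e+06 = 117244552.989
Step 2: v_esc = sqrt(117244552.989) = 10828.0 m/s

10828.0


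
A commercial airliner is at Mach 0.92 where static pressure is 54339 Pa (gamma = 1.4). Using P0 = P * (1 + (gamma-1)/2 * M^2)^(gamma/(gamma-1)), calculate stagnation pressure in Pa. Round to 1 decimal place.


Step 1: (gamma-1)/2 * M^2 = 0.2 * 0.8464 = 0.16928
Step 2: 1 + 0.16928 = 1.16928
Step 3: Exponent gamma/(gamma-1) = 3.5
Step 4: P0 = 54339 * 1.16928^3.5 = 93934.8 Pa

93934.8


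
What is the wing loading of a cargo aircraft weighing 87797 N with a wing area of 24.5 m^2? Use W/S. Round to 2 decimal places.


Step 1: Wing loading = W / S = 87797 / 24.5
Step 2: Wing loading = 3583.55 N/m^2

3583.55


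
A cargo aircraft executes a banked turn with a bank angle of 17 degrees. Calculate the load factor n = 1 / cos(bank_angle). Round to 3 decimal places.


Step 1: Convert 17 degrees to radians = 0.296706
Step 2: cos(17 deg) = 0.956305
Step 3: n = 1 / 0.956305 = 1.046

1.046


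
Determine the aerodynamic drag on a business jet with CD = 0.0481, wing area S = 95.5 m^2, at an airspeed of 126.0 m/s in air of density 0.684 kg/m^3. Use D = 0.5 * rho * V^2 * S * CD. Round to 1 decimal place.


Step 1: Dynamic pressure q = 0.5 * 0.684 * 126.0^2 = 5429.592 Pa
Step 2: Drag D = q * S * CD = 5429.592 * 95.5 * 0.0481
Step 3: D = 24941.1 N

24941.1


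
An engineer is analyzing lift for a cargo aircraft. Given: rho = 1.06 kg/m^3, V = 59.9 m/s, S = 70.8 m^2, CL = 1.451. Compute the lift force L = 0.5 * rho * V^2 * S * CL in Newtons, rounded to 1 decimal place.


Step 1: Calculate dynamic pressure q = 0.5 * 1.06 * 59.9^2 = 0.5 * 1.06 * 3588.01 = 1901.6453 Pa
Step 2: Multiply by wing area and lift coefficient: L = 1901.6453 * 70.8 * 1.451
Step 3: L = 134636.4872 * 1.451 = 195357.5 N

195357.5


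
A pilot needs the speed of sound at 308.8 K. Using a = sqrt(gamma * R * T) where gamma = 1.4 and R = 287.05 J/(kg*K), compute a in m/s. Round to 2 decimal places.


Step 1: gamma * R * T = 1.4 * 287.05 * 308.8 = 124097.456
Step 2: a = sqrt(124097.456) = 352.27 m/s

352.27


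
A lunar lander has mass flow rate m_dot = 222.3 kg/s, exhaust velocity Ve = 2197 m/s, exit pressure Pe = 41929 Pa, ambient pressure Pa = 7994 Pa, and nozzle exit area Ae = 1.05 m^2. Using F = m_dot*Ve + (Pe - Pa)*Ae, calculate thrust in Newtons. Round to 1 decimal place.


Step 1: Momentum thrust = m_dot * Ve = 222.3 * 2197 = 488393.1 N
Step 2: Pressure thrust = (Pe - Pa) * Ae = (41929 - 7994) * 1.05 = 35631.75 N
Step 3: Total thrust F = 488393.1 + 35631.75 = 524024.9 N

524024.9


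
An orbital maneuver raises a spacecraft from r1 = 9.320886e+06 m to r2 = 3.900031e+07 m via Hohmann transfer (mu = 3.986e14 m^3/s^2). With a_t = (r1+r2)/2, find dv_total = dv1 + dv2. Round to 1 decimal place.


Step 1: Transfer semi-major axis a_t = (9.320886e+06 + 3.900031e+07) / 2 = 2.416060e+07 m
Step 2: v1 (circular at r1) = sqrt(mu/r1) = 6539.43 m/s
Step 3: v_t1 = sqrt(mu*(2/r1 - 1/a_t)) = 8308.45 m/s
Step 4: dv1 = |8308.45 - 6539.43| = 1769.02 m/s
Step 5: v2 (circular at r2) = 3196.94 m/s, v_t2 = 1985.68 m/s
Step 6: dv2 = |3196.94 - 1985.68| = 1211.26 m/s
Step 7: Total delta-v = 1769.02 + 1211.26 = 2980.3 m/s

2980.3


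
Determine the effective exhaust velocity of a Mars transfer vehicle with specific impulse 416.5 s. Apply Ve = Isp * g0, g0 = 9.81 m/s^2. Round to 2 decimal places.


Step 1: Ve = Isp * g0 = 416.5 * 9.81
Step 2: Ve = 4085.87 m/s

4085.87


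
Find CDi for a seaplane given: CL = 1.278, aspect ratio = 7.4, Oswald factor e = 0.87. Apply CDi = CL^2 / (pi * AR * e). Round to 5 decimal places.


Step 1: CL^2 = 1.278^2 = 1.633284
Step 2: pi * AR * e = 3.14159 * 7.4 * 0.87 = 20.225574
Step 3: CDi = 1.633284 / 20.225574 = 0.08075

0.08075


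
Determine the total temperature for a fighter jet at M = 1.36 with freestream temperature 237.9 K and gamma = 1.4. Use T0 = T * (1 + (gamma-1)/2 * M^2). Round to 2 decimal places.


Step 1: (gamma-1)/2 = 0.2
Step 2: M^2 = 1.8496
Step 3: 1 + 0.2 * 1.8496 = 1.36992
Step 4: T0 = 237.9 * 1.36992 = 325.90 K

325.90


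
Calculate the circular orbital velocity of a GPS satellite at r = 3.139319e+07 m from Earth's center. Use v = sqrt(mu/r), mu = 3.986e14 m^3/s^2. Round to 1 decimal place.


Step 1: mu / r = 3.986e14 / 3.139319e+07 = 12697021.2329
Step 2: v = sqrt(12697021.2329) = 3563.3 m/s

3563.3


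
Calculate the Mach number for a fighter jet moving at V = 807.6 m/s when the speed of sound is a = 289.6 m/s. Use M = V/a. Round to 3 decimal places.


Step 1: M = V / a = 807.6 / 289.6
Step 2: M = 2.789

2.789


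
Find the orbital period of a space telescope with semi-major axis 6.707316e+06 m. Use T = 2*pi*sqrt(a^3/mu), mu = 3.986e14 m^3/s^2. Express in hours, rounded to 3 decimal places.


Step 1: a^3 / mu = 3.017493e+20 / 3.986e14 = 7.570229e+05
Step 2: sqrt(7.570229e+05) = 870.0706 s
Step 3: T = 2*pi * 870.0706 = 5466.81 s
Step 4: T in hours = 5466.81 / 3600 = 1.519 hours

1.519


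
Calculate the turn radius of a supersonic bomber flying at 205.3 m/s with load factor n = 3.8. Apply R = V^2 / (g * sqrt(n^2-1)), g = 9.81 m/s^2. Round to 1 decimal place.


Step 1: V^2 = 205.3^2 = 42148.09
Step 2: n^2 - 1 = 3.8^2 - 1 = 13.44
Step 3: sqrt(13.44) = 3.666061
Step 4: R = 42148.09 / (9.81 * 3.666061) = 1172.0 m

1172.0


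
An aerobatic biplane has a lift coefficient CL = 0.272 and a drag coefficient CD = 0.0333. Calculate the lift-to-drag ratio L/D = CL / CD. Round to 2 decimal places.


Step 1: L/D = CL / CD = 0.272 / 0.0333
Step 2: L/D = 8.17

8.17


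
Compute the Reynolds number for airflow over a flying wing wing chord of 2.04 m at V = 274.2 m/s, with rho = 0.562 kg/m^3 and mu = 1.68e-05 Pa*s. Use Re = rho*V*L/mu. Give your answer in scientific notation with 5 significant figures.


Step 1: Numerator = rho * V * L = 0.562 * 274.2 * 2.04 = 314.364816
Step 2: Re = 314.364816 / 1.68e-05
Step 3: Re = 1.8712e+07

1.8712e+07


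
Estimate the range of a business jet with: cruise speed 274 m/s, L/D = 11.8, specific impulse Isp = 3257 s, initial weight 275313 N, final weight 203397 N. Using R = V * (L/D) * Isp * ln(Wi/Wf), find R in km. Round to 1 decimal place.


Step 1: Coefficient = V * (L/D) * Isp = 274 * 11.8 * 3257 = 10530532.4 m
Step 2: Wi/Wf = 275313 / 203397 = 1.353575
Step 3: ln(1.353575) = 0.302749
Step 4: R = 10530532.4 * 0.302749 = 3188107.1 m = 3188.1 km

3188.1


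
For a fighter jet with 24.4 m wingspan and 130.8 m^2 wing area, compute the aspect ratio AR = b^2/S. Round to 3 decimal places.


Step 1: b^2 = 24.4^2 = 595.36
Step 2: AR = 595.36 / 130.8 = 4.552

4.552


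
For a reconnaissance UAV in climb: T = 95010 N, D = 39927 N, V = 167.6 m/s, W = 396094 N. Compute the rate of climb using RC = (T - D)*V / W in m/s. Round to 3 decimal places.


Step 1: Excess thrust = T - D = 95010 - 39927 = 55083 N
Step 2: Excess power = 55083 * 167.6 = 9231910.8 W
Step 3: RC = 9231910.8 / 396094 = 23.307 m/s

23.307


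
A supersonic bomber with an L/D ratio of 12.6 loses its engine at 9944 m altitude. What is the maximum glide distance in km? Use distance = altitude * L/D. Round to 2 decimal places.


Step 1: Glide distance = altitude * L/D = 9944 * 12.6 = 125294.4 m
Step 2: Convert to km: 125294.4 / 1000 = 125.29 km

125.29


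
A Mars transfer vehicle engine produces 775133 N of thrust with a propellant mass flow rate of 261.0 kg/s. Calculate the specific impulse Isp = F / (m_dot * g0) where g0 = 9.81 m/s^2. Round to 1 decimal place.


Step 1: m_dot * g0 = 261.0 * 9.81 = 2560.41
Step 2: Isp = 775133 / 2560.41 = 302.7 s

302.7


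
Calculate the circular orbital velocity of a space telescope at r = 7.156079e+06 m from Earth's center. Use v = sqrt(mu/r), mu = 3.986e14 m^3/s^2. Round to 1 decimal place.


Step 1: mu / r = 3.986e14 / 7.156079e+06 = 55700894.3026
Step 2: v = sqrt(55700894.3026) = 7463.3 m/s

7463.3


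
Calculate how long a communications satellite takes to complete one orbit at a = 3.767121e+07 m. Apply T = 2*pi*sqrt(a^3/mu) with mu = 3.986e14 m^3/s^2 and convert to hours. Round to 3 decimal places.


Step 1: a^3 / mu = 5.345997e+22 / 3.986e14 = 1.341193e+08
Step 2: sqrt(1.341193e+08) = 11580.9906 s
Step 3: T = 2*pi * 11580.9906 = 72765.51 s
Step 4: T in hours = 72765.51 / 3600 = 20.213 hours

20.213


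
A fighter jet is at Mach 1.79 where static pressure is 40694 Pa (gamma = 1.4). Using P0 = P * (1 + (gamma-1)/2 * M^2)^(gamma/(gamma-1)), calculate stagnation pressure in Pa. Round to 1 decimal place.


Step 1: (gamma-1)/2 * M^2 = 0.2 * 3.2041 = 0.64082
Step 2: 1 + 0.64082 = 1.64082
Step 3: Exponent gamma/(gamma-1) = 3.5
Step 4: P0 = 40694 * 1.64082^3.5 = 230273.3 Pa

230273.3


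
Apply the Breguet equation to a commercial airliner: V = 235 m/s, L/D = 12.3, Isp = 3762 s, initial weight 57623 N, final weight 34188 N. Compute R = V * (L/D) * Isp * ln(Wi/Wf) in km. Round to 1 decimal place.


Step 1: Coefficient = V * (L/D) * Isp = 235 * 12.3 * 3762 = 10874061.0 m
Step 2: Wi/Wf = 57623 / 34188 = 1.685474
Step 3: ln(1.685474) = 0.522047
Step 4: R = 10874061.0 * 0.522047 = 5676771.9 m = 5676.8 km

5676.8


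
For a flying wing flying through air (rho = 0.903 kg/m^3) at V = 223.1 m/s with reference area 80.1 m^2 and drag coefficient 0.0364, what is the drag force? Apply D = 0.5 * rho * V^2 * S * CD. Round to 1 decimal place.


Step 1: Dynamic pressure q = 0.5 * 0.903 * 223.1^2 = 22472.7849 Pa
Step 2: Drag D = q * S * CD = 22472.7849 * 80.1 * 0.0364
Step 3: D = 65522.6 N

65522.6


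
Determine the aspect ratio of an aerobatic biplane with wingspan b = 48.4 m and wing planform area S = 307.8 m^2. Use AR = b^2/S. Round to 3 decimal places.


Step 1: b^2 = 48.4^2 = 2342.56
Step 2: AR = 2342.56 / 307.8 = 7.611

7.611


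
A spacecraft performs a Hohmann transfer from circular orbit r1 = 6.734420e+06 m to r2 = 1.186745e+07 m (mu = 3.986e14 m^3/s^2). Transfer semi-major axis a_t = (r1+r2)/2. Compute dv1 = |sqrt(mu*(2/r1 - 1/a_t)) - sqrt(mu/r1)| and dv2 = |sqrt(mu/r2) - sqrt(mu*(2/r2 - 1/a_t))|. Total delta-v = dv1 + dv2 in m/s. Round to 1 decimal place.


Step 1: Transfer semi-major axis a_t = (6.734420e+06 + 1.186745e+07) / 2 = 9.300935e+06 m
Step 2: v1 (circular at r1) = sqrt(mu/r1) = 7693.4 m/s
Step 3: v_t1 = sqrt(mu*(2/r1 - 1/a_t)) = 8690.28 m/s
Step 4: dv1 = |8690.28 - 7693.4| = 996.88 m/s
Step 5: v2 (circular at r2) = 5795.49 m/s, v_t2 = 4931.47 m/s
Step 6: dv2 = |5795.49 - 4931.47| = 864.01 m/s
Step 7: Total delta-v = 996.88 + 864.01 = 1860.9 m/s

1860.9


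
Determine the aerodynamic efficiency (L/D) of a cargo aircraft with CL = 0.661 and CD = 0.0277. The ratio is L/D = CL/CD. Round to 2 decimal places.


Step 1: L/D = CL / CD = 0.661 / 0.0277
Step 2: L/D = 23.86

23.86


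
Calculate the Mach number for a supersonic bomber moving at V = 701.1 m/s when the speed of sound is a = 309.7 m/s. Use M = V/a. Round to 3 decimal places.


Step 1: M = V / a = 701.1 / 309.7
Step 2: M = 2.264

2.264


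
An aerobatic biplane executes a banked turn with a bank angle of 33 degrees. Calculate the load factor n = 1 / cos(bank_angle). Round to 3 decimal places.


Step 1: Convert 33 degrees to radians = 0.575959
Step 2: cos(33 deg) = 0.838671
Step 3: n = 1 / 0.838671 = 1.192

1.192


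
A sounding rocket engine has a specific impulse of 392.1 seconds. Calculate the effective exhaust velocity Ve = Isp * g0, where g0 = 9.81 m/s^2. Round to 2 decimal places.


Step 1: Ve = Isp * g0 = 392.1 * 9.81
Step 2: Ve = 3846.50 m/s

3846.50


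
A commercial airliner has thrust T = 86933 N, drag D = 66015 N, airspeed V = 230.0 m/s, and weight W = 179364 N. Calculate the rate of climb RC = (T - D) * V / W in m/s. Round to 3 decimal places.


Step 1: Excess thrust = T - D = 86933 - 66015 = 20918 N
Step 2: Excess power = 20918 * 230.0 = 4811140.0 W
Step 3: RC = 4811140.0 / 179364 = 26.823 m/s

26.823


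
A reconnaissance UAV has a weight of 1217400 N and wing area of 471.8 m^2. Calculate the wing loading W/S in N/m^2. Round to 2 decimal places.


Step 1: Wing loading = W / S = 1217400 / 471.8
Step 2: Wing loading = 2580.33 N/m^2

2580.33


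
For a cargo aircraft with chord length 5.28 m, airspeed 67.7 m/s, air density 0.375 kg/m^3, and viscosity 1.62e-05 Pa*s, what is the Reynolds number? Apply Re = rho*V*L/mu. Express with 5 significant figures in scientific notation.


Step 1: Numerator = rho * V * L = 0.375 * 67.7 * 5.28 = 134.046
Step 2: Re = 134.046 / 1.62e-05
Step 3: Re = 8.2744e+06

8.2744e+06


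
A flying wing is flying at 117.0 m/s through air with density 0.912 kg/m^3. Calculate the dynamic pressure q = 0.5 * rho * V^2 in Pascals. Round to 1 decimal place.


Step 1: V^2 = 117.0^2 = 13689.0
Step 2: q = 0.5 * 0.912 * 13689.0
Step 3: q = 6242.2 Pa

6242.2


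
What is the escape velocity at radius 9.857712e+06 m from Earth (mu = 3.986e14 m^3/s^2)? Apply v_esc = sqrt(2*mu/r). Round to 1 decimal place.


Step 1: 2*mu/r = 2 * 3.986e14 / 9.857712e+06 = 80870692.9154
Step 2: v_esc = sqrt(80870692.9154) = 8992.8 m/s

8992.8


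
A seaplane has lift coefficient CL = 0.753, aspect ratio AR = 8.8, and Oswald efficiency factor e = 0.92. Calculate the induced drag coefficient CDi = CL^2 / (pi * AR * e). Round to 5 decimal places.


Step 1: CL^2 = 0.753^2 = 0.567009
Step 2: pi * AR * e = 3.14159 * 8.8 * 0.92 = 25.434334
Step 3: CDi = 0.567009 / 25.434334 = 0.02229

0.02229


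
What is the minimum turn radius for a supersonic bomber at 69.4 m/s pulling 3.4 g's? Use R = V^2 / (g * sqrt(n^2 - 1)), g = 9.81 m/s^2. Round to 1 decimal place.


Step 1: V^2 = 69.4^2 = 4816.36
Step 2: n^2 - 1 = 3.4^2 - 1 = 10.56
Step 3: sqrt(10.56) = 3.249615
Step 4: R = 4816.36 / (9.81 * 3.249615) = 151.1 m

151.1


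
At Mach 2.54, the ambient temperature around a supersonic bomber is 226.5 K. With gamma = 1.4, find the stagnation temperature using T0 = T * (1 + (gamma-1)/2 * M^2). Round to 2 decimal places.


Step 1: (gamma-1)/2 = 0.2
Step 2: M^2 = 6.4516
Step 3: 1 + 0.2 * 6.4516 = 2.29032
Step 4: T0 = 226.5 * 2.29032 = 518.76 K

518.76


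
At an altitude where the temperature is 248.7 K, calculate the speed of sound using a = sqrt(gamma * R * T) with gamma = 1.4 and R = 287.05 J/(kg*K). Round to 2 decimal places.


Step 1: gamma * R * T = 1.4 * 287.05 * 248.7 = 99945.069
Step 2: a = sqrt(99945.069) = 316.14 m/s

316.14


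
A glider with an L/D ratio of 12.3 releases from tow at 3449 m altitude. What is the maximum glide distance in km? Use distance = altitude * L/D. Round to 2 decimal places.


Step 1: Glide distance = altitude * L/D = 3449 * 12.3 = 42422.7 m
Step 2: Convert to km: 42422.7 / 1000 = 42.42 km

42.42


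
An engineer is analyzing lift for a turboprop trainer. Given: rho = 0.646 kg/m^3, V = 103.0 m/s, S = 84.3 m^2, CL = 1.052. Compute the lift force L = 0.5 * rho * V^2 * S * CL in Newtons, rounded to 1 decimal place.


Step 1: Calculate dynamic pressure q = 0.5 * 0.646 * 103.0^2 = 0.5 * 0.646 * 10609.0 = 3426.707 Pa
Step 2: Multiply by wing area and lift coefficient: L = 3426.707 * 84.3 * 1.052
Step 3: L = 288871.4001 * 1.052 = 303892.7 N

303892.7


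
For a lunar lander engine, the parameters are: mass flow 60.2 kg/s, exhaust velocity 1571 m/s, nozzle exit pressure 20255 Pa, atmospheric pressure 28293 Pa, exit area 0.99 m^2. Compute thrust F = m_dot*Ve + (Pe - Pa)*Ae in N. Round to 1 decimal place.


Step 1: Momentum thrust = m_dot * Ve = 60.2 * 1571 = 94574.2 N
Step 2: Pressure thrust = (Pe - Pa) * Ae = (20255 - 28293) * 0.99 = -7957.62 N
Step 3: Total thrust F = 94574.2 + -7957.62 = 86616.6 N

86616.6


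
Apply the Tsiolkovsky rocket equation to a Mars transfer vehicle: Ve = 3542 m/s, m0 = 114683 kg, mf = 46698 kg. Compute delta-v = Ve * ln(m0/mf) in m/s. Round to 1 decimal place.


Step 1: Mass ratio m0/mf = 114683 / 46698 = 2.455844
Step 2: ln(2.455844) = 0.89847
Step 3: delta-v = 3542 * 0.89847 = 3182.4 m/s

3182.4


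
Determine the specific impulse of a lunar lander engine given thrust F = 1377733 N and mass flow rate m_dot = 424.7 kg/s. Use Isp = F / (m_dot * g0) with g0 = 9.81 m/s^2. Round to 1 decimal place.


Step 1: m_dot * g0 = 424.7 * 9.81 = 4166.31
Step 2: Isp = 1377733 / 4166.31 = 330.7 s

330.7


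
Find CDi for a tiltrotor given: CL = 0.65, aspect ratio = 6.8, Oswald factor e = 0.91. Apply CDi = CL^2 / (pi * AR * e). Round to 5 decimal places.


Step 1: CL^2 = 0.65^2 = 0.4225
Step 2: pi * AR * e = 3.14159 * 6.8 * 0.91 = 19.440175
Step 3: CDi = 0.4225 / 19.440175 = 0.02173

0.02173


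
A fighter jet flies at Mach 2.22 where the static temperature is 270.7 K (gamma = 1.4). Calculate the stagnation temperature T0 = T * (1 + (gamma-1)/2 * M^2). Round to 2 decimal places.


Step 1: (gamma-1)/2 = 0.2
Step 2: M^2 = 4.9284
Step 3: 1 + 0.2 * 4.9284 = 1.98568
Step 4: T0 = 270.7 * 1.98568 = 537.52 K

537.52


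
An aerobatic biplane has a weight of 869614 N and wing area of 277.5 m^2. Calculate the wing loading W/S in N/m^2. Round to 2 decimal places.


Step 1: Wing loading = W / S = 869614 / 277.5
Step 2: Wing loading = 3133.74 N/m^2

3133.74


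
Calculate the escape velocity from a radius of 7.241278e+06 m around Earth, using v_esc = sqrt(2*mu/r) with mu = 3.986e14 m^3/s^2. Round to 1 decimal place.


Step 1: 2*mu/r = 2 * 3.986e14 / 7.241278e+06 = 110091064.0359
Step 2: v_esc = sqrt(110091064.0359) = 10492.4 m/s

10492.4


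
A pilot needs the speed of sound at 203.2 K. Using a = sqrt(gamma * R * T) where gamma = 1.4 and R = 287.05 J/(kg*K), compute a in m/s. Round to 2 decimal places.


Step 1: gamma * R * T = 1.4 * 287.05 * 203.2 = 81659.984
Step 2: a = sqrt(81659.984) = 285.76 m/s

285.76


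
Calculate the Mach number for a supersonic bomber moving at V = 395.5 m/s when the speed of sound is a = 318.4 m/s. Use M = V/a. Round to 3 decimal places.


Step 1: M = V / a = 395.5 / 318.4
Step 2: M = 1.242

1.242


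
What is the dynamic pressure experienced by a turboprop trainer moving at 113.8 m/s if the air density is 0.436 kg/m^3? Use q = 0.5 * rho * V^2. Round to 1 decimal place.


Step 1: V^2 = 113.8^2 = 12950.44
Step 2: q = 0.5 * 0.436 * 12950.44
Step 3: q = 2823.2 Pa

2823.2


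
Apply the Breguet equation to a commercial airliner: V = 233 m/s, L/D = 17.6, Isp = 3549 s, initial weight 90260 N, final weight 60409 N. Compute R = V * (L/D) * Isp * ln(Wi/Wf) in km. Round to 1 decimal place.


Step 1: Coefficient = V * (L/D) * Isp = 233 * 17.6 * 3549 = 14553739.2 m
Step 2: Wi/Wf = 90260 / 60409 = 1.494148
Step 3: ln(1.494148) = 0.401556
Step 4: R = 14553739.2 * 0.401556 = 5844145.6 m = 5844.1 km

5844.1


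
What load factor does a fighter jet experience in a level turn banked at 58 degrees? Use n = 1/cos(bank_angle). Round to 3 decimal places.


Step 1: Convert 58 degrees to radians = 1.012291
Step 2: cos(58 deg) = 0.529919
Step 3: n = 1 / 0.529919 = 1.887

1.887


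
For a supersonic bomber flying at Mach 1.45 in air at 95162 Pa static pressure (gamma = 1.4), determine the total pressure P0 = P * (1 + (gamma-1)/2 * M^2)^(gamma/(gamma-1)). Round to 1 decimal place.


Step 1: (gamma-1)/2 * M^2 = 0.2 * 2.1025 = 0.4205
Step 2: 1 + 0.4205 = 1.4205
Step 3: Exponent gamma/(gamma-1) = 3.5
Step 4: P0 = 95162 * 1.4205^3.5 = 325093.2 Pa

325093.2


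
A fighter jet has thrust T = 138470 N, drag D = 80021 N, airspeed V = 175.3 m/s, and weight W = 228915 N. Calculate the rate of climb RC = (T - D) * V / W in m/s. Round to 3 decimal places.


Step 1: Excess thrust = T - D = 138470 - 80021 = 58449 N
Step 2: Excess power = 58449 * 175.3 = 10246109.7 W
Step 3: RC = 10246109.7 / 228915 = 44.759 m/s

44.759


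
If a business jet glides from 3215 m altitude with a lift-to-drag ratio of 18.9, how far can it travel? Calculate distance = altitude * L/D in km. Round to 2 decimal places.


Step 1: Glide distance = altitude * L/D = 3215 * 18.9 = 60763.5 m
Step 2: Convert to km: 60763.5 / 1000 = 60.76 km

60.76


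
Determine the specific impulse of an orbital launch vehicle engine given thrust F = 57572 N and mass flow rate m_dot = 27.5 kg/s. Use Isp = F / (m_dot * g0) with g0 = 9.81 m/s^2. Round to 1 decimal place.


Step 1: m_dot * g0 = 27.5 * 9.81 = 269.78
Step 2: Isp = 57572 / 269.78 = 213.4 s

213.4


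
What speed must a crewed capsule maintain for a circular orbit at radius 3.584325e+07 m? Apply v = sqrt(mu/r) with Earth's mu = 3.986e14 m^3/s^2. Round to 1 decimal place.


Step 1: mu / r = 3.986e14 / 3.584325e+07 = 11120643.3568
Step 2: v = sqrt(11120643.3568) = 3334.8 m/s

3334.8


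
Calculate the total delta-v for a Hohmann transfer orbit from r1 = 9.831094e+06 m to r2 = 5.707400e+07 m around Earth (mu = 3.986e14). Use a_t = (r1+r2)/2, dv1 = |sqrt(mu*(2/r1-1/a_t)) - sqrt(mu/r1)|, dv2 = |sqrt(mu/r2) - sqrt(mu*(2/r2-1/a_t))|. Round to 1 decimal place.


Step 1: Transfer semi-major axis a_t = (9.831094e+06 + 5.707400e+07) / 2 = 3.345255e+07 m
Step 2: v1 (circular at r1) = sqrt(mu/r1) = 6367.48 m/s
Step 3: v_t1 = sqrt(mu*(2/r1 - 1/a_t)) = 8317.11 m/s
Step 4: dv1 = |8317.11 - 6367.48| = 1949.62 m/s
Step 5: v2 (circular at r2) = 2642.71 m/s, v_t2 = 1432.64 m/s
Step 6: dv2 = |2642.71 - 1432.64| = 1210.07 m/s
Step 7: Total delta-v = 1949.62 + 1210.07 = 3159.7 m/s

3159.7


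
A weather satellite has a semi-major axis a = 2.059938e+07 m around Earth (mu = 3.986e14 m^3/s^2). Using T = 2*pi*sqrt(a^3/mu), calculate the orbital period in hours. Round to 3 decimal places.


Step 1: a^3 / mu = 8.741027e+21 / 3.986e14 = 2.192932e+07
Step 2: sqrt(2.192932e+07) = 4682.8751 s
Step 3: T = 2*pi * 4682.8751 = 29423.37 s
Step 4: T in hours = 29423.37 / 3600 = 8.173 hours

8.173


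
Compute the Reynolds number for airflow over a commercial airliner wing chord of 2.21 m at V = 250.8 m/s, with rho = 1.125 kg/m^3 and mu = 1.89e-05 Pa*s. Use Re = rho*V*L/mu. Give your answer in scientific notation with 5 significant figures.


Step 1: Numerator = rho * V * L = 1.125 * 250.8 * 2.21 = 623.5515
Step 2: Re = 623.5515 / 1.89e-05
Step 3: Re = 3.2992e+07

3.2992e+07


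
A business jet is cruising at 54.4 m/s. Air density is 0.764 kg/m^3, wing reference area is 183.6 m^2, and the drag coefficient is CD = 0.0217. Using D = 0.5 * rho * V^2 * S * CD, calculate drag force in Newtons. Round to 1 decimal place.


Step 1: Dynamic pressure q = 0.5 * 0.764 * 54.4^2 = 1130.4755 Pa
Step 2: Drag D = q * S * CD = 1130.4755 * 183.6 * 0.0217
Step 3: D = 4504.0 N

4504.0


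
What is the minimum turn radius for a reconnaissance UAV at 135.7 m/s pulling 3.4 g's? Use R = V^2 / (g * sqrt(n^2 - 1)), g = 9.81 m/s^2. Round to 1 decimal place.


Step 1: V^2 = 135.7^2 = 18414.49
Step 2: n^2 - 1 = 3.4^2 - 1 = 10.56
Step 3: sqrt(10.56) = 3.249615
Step 4: R = 18414.49 / (9.81 * 3.249615) = 577.6 m

577.6


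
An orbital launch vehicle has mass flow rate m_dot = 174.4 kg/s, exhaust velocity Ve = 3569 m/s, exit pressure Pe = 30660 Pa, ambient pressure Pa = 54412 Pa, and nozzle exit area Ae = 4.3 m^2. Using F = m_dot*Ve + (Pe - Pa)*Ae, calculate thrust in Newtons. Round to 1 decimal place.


Step 1: Momentum thrust = m_dot * Ve = 174.4 * 3569 = 622433.6 N
Step 2: Pressure thrust = (Pe - Pa) * Ae = (30660 - 54412) * 4.3 = -102133.6 N
Step 3: Total thrust F = 622433.6 + -102133.6 = 520300.0 N

520300.0


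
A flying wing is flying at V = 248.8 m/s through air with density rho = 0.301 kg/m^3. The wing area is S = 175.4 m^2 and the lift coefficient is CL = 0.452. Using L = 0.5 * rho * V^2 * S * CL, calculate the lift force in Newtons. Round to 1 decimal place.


Step 1: Calculate dynamic pressure q = 0.5 * 0.301 * 248.8^2 = 0.5 * 0.301 * 61901.44 = 9316.1667 Pa
Step 2: Multiply by wing area and lift coefficient: L = 9316.1667 * 175.4 * 0.452
Step 3: L = 1634055.6427 * 0.452 = 738593.2 N

738593.2


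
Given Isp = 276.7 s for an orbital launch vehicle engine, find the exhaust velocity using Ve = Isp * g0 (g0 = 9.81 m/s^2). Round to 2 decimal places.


Step 1: Ve = Isp * g0 = 276.7 * 9.81
Step 2: Ve = 2714.43 m/s

2714.43


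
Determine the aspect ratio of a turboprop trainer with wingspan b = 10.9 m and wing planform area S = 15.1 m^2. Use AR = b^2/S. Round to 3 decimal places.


Step 1: b^2 = 10.9^2 = 118.81
Step 2: AR = 118.81 / 15.1 = 7.868

7.868


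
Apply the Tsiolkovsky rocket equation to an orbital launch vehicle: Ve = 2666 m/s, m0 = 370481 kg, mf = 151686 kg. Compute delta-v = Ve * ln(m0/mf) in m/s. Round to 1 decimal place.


Step 1: Mass ratio m0/mf = 370481 / 151686 = 2.442421
Step 2: ln(2.442421) = 0.89299
Step 3: delta-v = 2666 * 0.89299 = 2380.7 m/s

2380.7


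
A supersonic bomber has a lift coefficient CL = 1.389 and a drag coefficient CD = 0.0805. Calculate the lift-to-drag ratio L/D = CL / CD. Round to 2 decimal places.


Step 1: L/D = CL / CD = 1.389 / 0.0805
Step 2: L/D = 17.25

17.25


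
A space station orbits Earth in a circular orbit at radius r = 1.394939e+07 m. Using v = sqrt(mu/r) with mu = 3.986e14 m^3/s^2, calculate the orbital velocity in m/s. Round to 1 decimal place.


Step 1: mu / r = 3.986e14 / 1.394939e+07 = 28574726.2067
Step 2: v = sqrt(28574726.2067) = 5345.5 m/s

5345.5


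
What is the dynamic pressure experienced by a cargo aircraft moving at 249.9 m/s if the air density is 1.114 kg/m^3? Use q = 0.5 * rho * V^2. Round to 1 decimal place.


Step 1: V^2 = 249.9^2 = 62450.01
Step 2: q = 0.5 * 1.114 * 62450.01
Step 3: q = 34784.7 Pa

34784.7


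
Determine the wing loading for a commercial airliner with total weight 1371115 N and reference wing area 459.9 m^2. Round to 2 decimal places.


Step 1: Wing loading = W / S = 1371115 / 459.9
Step 2: Wing loading = 2981.33 N/m^2

2981.33


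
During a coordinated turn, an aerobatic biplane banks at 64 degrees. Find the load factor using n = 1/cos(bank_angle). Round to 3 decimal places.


Step 1: Convert 64 degrees to radians = 1.117011
Step 2: cos(64 deg) = 0.438371
Step 3: n = 1 / 0.438371 = 2.281

2.281


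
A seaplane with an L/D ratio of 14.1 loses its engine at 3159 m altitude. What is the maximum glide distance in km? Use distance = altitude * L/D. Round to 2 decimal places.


Step 1: Glide distance = altitude * L/D = 3159 * 14.1 = 44541.9 m
Step 2: Convert to km: 44541.9 / 1000 = 44.54 km

44.54


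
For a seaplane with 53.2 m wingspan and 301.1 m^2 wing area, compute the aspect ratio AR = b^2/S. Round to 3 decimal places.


Step 1: b^2 = 53.2^2 = 2830.24
Step 2: AR = 2830.24 / 301.1 = 9.400

9.400


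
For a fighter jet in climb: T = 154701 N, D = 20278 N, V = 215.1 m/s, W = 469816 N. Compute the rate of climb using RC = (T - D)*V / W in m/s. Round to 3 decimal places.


Step 1: Excess thrust = T - D = 154701 - 20278 = 134423 N
Step 2: Excess power = 134423 * 215.1 = 28914387.3 W
Step 3: RC = 28914387.3 / 469816 = 61.544 m/s

61.544


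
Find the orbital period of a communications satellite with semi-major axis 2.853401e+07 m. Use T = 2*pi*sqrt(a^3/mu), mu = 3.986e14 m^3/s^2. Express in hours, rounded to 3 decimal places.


Step 1: a^3 / mu = 2.323210e+22 / 3.986e14 = 5.828424e+07
Step 2: sqrt(5.828424e+07) = 7634.4115 s
Step 3: T = 2*pi * 7634.4115 = 47968.42 s
Step 4: T in hours = 47968.42 / 3600 = 13.325 hours

13.325


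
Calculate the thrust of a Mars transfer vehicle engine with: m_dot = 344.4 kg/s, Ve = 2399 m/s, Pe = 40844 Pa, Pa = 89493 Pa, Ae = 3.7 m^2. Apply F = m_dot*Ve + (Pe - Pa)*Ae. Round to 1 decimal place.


Step 1: Momentum thrust = m_dot * Ve = 344.4 * 2399 = 826215.6 N
Step 2: Pressure thrust = (Pe - Pa) * Ae = (40844 - 89493) * 3.7 = -180001.3 N
Step 3: Total thrust F = 826215.6 + -180001.3 = 646214.3 N

646214.3


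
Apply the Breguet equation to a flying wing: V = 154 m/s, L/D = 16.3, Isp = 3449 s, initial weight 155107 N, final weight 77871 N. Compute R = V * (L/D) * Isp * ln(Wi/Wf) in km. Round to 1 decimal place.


Step 1: Coefficient = V * (L/D) * Isp = 154 * 16.3 * 3449 = 8657679.8 m
Step 2: Wi/Wf = 155107 / 77871 = 1.991845
Step 3: ln(1.991845) = 0.689062
Step 4: R = 8657679.8 * 0.689062 = 5965674.6 m = 5965.7 km

5965.7


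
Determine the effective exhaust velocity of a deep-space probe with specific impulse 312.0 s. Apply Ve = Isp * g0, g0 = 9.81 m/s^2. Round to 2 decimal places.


Step 1: Ve = Isp * g0 = 312.0 * 9.81
Step 2: Ve = 3060.72 m/s

3060.72


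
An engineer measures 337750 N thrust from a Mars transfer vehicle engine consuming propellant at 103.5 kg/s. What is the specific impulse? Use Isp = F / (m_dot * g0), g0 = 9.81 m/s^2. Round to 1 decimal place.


Step 1: m_dot * g0 = 103.5 * 9.81 = 1015.34
Step 2: Isp = 337750 / 1015.34 = 332.6 s

332.6


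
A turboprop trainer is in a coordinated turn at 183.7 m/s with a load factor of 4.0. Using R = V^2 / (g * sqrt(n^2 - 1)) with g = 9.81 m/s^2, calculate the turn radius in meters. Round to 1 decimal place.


Step 1: V^2 = 183.7^2 = 33745.69
Step 2: n^2 - 1 = 4.0^2 - 1 = 15.0
Step 3: sqrt(15.0) = 3.872983
Step 4: R = 33745.69 / (9.81 * 3.872983) = 888.2 m

888.2


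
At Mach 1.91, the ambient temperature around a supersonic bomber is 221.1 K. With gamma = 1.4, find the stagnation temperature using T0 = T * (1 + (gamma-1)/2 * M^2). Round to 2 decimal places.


Step 1: (gamma-1)/2 = 0.2
Step 2: M^2 = 3.6481
Step 3: 1 + 0.2 * 3.6481 = 1.72962
Step 4: T0 = 221.1 * 1.72962 = 382.42 K

382.42


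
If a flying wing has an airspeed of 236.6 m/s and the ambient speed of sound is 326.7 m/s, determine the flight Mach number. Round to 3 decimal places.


Step 1: M = V / a = 236.6 / 326.7
Step 2: M = 0.724

0.724


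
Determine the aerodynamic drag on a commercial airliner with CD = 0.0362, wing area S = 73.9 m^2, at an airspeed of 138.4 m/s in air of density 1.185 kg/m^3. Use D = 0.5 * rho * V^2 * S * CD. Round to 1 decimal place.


Step 1: Dynamic pressure q = 0.5 * 1.185 * 138.4^2 = 11349.0768 Pa
Step 2: Drag D = q * S * CD = 11349.0768 * 73.9 * 0.0362
Step 3: D = 30360.8 N

30360.8


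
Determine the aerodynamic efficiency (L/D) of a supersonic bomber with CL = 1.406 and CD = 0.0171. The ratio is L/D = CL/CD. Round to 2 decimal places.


Step 1: L/D = CL / CD = 1.406 / 0.0171
Step 2: L/D = 82.22

82.22


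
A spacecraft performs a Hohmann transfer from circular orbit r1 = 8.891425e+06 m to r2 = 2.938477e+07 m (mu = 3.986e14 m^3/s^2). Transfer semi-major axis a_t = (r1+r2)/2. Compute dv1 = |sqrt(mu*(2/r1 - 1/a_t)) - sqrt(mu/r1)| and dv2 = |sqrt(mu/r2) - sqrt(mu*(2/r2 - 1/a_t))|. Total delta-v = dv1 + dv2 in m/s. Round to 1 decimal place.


Step 1: Transfer semi-major axis a_t = (8.891425e+06 + 2.938477e+07) / 2 = 1.913810e+07 m
Step 2: v1 (circular at r1) = sqrt(mu/r1) = 6695.5 m/s
Step 3: v_t1 = sqrt(mu*(2/r1 - 1/a_t)) = 8296.5 m/s
Step 4: dv1 = |8296.5 - 6695.5| = 1601.0 m/s
Step 5: v2 (circular at r2) = 3683.05 m/s, v_t2 = 2510.41 m/s
Step 6: dv2 = |3683.05 - 2510.41| = 1172.64 m/s
Step 7: Total delta-v = 1601.0 + 1172.64 = 2773.6 m/s

2773.6


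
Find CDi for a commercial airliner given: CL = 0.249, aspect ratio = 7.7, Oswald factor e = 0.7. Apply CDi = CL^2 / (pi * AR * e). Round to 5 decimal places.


Step 1: CL^2 = 0.249^2 = 0.062001
Step 2: pi * AR * e = 3.14159 * 7.7 * 0.7 = 16.933184
Step 3: CDi = 0.062001 / 16.933184 = 0.00366

0.00366


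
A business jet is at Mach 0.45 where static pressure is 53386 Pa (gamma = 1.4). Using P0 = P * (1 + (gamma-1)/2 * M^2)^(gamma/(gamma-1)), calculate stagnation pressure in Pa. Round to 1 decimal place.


Step 1: (gamma-1)/2 * M^2 = 0.2 * 0.2025 = 0.0405
Step 2: 1 + 0.0405 = 1.0405
Step 3: Exponent gamma/(gamma-1) = 3.5
Step 4: P0 = 53386 * 1.0405^3.5 = 61344.4 Pa

61344.4


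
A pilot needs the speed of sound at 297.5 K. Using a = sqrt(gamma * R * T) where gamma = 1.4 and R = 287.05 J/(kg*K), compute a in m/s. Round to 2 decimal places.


Step 1: gamma * R * T = 1.4 * 287.05 * 297.5 = 119556.325
Step 2: a = sqrt(119556.325) = 345.77 m/s

345.77


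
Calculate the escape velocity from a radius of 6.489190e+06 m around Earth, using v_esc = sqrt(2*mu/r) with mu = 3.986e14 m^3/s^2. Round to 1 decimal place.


Step 1: 2*mu/r = 2 * 3.986e14 / 6.489190e+06 = 122850463.6172
Step 2: v_esc = sqrt(122850463.6172) = 11083.8 m/s

11083.8


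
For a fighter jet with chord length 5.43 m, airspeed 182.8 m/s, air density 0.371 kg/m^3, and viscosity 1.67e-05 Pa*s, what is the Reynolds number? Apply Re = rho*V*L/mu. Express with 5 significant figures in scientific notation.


Step 1: Numerator = rho * V * L = 0.371 * 182.8 * 5.43 = 368.256084
Step 2: Re = 368.256084 / 1.67e-05
Step 3: Re = 2.2051e+07

2.2051e+07


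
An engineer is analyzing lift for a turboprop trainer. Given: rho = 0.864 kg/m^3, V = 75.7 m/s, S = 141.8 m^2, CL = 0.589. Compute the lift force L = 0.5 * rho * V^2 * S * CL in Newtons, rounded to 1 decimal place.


Step 1: Calculate dynamic pressure q = 0.5 * 0.864 * 75.7^2 = 0.5 * 0.864 * 5730.49 = 2475.5717 Pa
Step 2: Multiply by wing area and lift coefficient: L = 2475.5717 * 141.8 * 0.589
Step 3: L = 351036.0642 * 0.589 = 206760.2 N

206760.2


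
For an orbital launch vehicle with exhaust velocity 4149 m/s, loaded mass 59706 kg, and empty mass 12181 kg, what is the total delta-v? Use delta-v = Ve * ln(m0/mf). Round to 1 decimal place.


Step 1: Mass ratio m0/mf = 59706 / 12181 = 4.901568
Step 2: ln(4.901568) = 1.589555
Step 3: delta-v = 4149 * 1.589555 = 6595.1 m/s

6595.1


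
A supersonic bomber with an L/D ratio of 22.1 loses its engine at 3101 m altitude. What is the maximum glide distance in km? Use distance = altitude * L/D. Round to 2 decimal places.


Step 1: Glide distance = altitude * L/D = 3101 * 22.1 = 68532.1 m
Step 2: Convert to km: 68532.1 / 1000 = 68.53 km

68.53


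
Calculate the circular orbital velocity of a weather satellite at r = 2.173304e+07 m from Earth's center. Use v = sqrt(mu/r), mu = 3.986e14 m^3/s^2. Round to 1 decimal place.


Step 1: mu / r = 3.986e14 / 2.173304e+07 = 18340738.3413
Step 2: v = sqrt(18340738.3413) = 4282.6 m/s

4282.6


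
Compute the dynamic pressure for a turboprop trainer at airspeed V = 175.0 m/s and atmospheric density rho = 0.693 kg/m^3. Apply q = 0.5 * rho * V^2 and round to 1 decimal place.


Step 1: V^2 = 175.0^2 = 30625.0
Step 2: q = 0.5 * 0.693 * 30625.0
Step 3: q = 10611.6 Pa

10611.6


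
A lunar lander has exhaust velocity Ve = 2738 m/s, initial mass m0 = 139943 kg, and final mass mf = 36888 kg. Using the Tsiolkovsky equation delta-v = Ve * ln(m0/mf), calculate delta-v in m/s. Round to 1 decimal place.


Step 1: Mass ratio m0/mf = 139943 / 36888 = 3.793727
Step 2: ln(3.793727) = 1.333349
Step 3: delta-v = 2738 * 1.333349 = 3650.7 m/s

3650.7


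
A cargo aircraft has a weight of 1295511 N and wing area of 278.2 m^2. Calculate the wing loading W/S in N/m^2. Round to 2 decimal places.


Step 1: Wing loading = W / S = 1295511 / 278.2
Step 2: Wing loading = 4656.76 N/m^2

4656.76


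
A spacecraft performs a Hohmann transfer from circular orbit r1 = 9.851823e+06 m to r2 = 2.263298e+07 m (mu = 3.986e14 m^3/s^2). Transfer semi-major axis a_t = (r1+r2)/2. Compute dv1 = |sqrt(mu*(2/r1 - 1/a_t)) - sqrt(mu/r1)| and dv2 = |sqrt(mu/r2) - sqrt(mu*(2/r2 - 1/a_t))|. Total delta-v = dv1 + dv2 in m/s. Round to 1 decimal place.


Step 1: Transfer semi-major axis a_t = (9.851823e+06 + 2.263298e+07) / 2 = 1.624240e+07 m
Step 2: v1 (circular at r1) = sqrt(mu/r1) = 6360.78 m/s
Step 3: v_t1 = sqrt(mu*(2/r1 - 1/a_t)) = 7508.55 m/s
Step 4: dv1 = |7508.55 - 6360.78| = 1147.77 m/s
Step 5: v2 (circular at r2) = 4196.6 m/s, v_t2 = 3268.37 m/s
Step 6: dv2 = |4196.6 - 3268.37| = 928.23 m/s
Step 7: Total delta-v = 1147.77 + 928.23 = 2076.0 m/s

2076.0


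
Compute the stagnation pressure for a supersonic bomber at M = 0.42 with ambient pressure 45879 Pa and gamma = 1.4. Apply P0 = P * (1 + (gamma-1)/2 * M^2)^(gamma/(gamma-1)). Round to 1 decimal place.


Step 1: (gamma-1)/2 * M^2 = 0.2 * 0.1764 = 0.03528
Step 2: 1 + 0.03528 = 1.03528
Step 3: Exponent gamma/(gamma-1) = 3.5
Step 4: P0 = 45879 * 1.03528^3.5 = 51798.4 Pa

51798.4


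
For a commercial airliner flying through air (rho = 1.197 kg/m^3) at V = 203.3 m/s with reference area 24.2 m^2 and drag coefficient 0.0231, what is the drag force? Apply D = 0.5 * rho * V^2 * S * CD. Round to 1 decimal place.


Step 1: Dynamic pressure q = 0.5 * 1.197 * 203.3^2 = 24736.5377 Pa
Step 2: Drag D = q * S * CD = 24736.5377 * 24.2 * 0.0231
Step 3: D = 13828.2 N

13828.2
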